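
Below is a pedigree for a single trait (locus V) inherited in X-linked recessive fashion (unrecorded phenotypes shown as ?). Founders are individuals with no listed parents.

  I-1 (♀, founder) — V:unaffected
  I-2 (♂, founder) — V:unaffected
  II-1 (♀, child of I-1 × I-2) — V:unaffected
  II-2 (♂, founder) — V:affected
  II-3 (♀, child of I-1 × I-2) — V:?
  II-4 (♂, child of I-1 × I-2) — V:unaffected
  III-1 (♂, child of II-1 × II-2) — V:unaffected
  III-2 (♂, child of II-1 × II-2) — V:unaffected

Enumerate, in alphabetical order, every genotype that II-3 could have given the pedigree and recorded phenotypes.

V/I-1 un ·: X^VX^V|X^VX^v
V/I-2 un ·: X^VY
V/II-1 un I-1×I-2: X^VX^V|X^VX^v
V/II-2 aff ·: X^vY
V/II-3 ? I-1×I-2: X^VX^V|X^VX^v
V/II-4 un I-1×I-2: X^VY
V/III-1 un II-1×II-2: X^VY
V/III-2 un II-1×II-2: X^VY
⇒ V over [I-1,I-2,II-1,II-2,II-3,II-4,III-1,III-2]: 5 consistent

II-3 ∈ {X^VX^V, X^VX^v}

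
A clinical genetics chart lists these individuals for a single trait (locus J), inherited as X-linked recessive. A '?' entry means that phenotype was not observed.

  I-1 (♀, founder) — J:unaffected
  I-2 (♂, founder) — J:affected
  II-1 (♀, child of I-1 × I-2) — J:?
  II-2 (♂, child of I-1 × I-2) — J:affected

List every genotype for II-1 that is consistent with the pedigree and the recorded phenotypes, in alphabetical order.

II-1 ∈ {X^JX^j, X^jX^j}

J/I-1 un ·: X^JX^j
J/I-2 aff ·: X^jY
J/II-1 ? I-1×I-2: X^JX^j|X^jX^j
J/II-2 aff I-1×I-2: X^jY
⇒ J over [I-1,I-2,II-1,II-2]: 2 consistent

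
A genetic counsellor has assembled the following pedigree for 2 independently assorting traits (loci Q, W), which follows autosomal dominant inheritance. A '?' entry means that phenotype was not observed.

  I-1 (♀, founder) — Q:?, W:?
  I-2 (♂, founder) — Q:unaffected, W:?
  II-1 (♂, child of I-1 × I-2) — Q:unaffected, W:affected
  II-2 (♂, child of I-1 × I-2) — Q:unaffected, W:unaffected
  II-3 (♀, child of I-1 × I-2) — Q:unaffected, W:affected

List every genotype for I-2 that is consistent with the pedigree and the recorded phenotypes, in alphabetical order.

I-2 ∈ {qq Ww, qq ww}

Q/I-1 ? ·: qq|Qq
Q/I-2 un ·: qq
Q/II-1 un I-1×I-2: qq
Q/II-2 un I-1×I-2: qq
Q/II-3 un I-1×I-2: qq
⇒ Q over [I-1,I-2,II-1,II-2,II-3]: 2 consistent
W/I-1 ? ·: ww|Ww
W/I-2 ? ·: ww|Ww
W/II-1 aff I-1×I-2: Ww|WW
W/II-2 un I-1×I-2: ww
W/II-3 aff I-1×I-2: Ww|WW
⇒ W over [I-1,I-2,II-1,II-2,II-3]: 6 consistent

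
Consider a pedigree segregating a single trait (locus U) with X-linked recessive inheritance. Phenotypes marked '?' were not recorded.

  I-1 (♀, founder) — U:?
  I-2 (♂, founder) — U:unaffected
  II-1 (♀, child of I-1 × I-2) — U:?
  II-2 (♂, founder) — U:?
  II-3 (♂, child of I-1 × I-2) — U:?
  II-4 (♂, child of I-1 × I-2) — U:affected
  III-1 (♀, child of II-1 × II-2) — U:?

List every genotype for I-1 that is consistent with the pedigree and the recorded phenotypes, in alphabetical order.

I-1 ∈ {X^UX^u, X^uX^u}

U/I-1 ? ·: X^UX^u|X^uX^u
U/I-2 un ·: X^UY
U/II-1 ? I-1×I-2: X^UX^U|X^UX^u
U/II-2 ? ·: X^UY|X^uY
U/II-3 ? I-1×I-2: X^UY|X^uY
U/II-4 aff I-1×I-2: X^uY
U/III-1 ? II-1×II-2: X^UX^U|X^UX^u|X^uX^u
⇒ U over [I-1,I-2,II-1,II-2,II-3,II-4,III-1]: 16 consistent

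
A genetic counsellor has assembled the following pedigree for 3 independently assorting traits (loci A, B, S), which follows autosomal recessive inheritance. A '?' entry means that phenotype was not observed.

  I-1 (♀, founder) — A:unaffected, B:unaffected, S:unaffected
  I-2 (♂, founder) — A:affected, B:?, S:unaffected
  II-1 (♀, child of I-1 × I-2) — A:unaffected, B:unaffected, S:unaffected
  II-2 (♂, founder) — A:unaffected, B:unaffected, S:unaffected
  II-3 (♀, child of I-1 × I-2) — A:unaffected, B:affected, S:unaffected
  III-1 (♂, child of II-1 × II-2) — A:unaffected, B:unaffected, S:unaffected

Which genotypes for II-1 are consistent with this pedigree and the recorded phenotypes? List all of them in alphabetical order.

A/I-1 un ·: AA|Aa
A/I-2 aff ·: aa
A/II-1 un I-1×I-2: Aa
A/II-2 un ·: AA|Aa
A/II-3 un I-1×I-2: Aa
A/III-1 un II-1×II-2: AA|Aa
⇒ A over [I-1,I-2,II-1,II-2,II-3,III-1]: 8 consistent
B/I-1 un ·: Bb
B/I-2 ? ·: Bb|bb
B/II-1 un I-1×I-2: BB|Bb
B/II-2 un ·: BB|Bb
B/II-3 aff I-1×I-2: bb
B/III-1 un II-1×II-2: BB|Bb
⇒ B over [I-1,I-2,II-1,II-2,II-3,III-1]: 11 consistent
S/I-1 un ·: SS|Ss
S/I-2 un ·: SS|Ss
S/II-1 un I-1×I-2: SS|Ss
S/II-2 un ·: SS|Ss
S/II-3 un I-1×I-2: SS|Ss
S/III-1 un II-1×II-2: SS|Ss
⇒ S over [I-1,I-2,II-1,II-2,II-3,III-1]: 45 consistent

II-1 ∈ {Aa BB SS, Aa BB Ss, Aa Bb SS, Aa Bb Ss}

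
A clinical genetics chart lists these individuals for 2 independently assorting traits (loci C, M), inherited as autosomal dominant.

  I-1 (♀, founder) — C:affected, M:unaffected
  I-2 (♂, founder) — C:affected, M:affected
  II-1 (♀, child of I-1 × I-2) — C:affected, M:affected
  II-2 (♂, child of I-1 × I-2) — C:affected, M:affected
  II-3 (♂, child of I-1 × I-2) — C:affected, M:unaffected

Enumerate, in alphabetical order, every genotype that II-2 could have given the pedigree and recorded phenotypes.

II-2 ∈ {CC Mm, Cc Mm}

C/I-1 aff ·: Cc|CC
C/I-2 aff ·: Cc|CC
C/II-1 aff I-1×I-2: Cc|CC
C/II-2 aff I-1×I-2: Cc|CC
C/II-3 aff I-1×I-2: Cc|CC
⇒ C over [I-1,I-2,II-1,II-2,II-3]: 25 consistent
M/I-1 un ·: mm
M/I-2 aff ·: Mm
M/II-1 aff I-1×I-2: Mm
M/II-2 aff I-1×I-2: Mm
M/II-3 un I-1×I-2: mm
⇒ M over [I-1,I-2,II-1,II-2,II-3]: 1 consistent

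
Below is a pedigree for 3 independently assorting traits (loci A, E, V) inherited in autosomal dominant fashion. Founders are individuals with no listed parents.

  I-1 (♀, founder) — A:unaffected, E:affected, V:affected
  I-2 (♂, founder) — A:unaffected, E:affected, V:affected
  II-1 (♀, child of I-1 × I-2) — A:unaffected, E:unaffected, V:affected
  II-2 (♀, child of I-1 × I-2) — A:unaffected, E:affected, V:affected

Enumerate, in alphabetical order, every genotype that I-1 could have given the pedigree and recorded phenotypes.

A/I-1 un ·: aa
A/I-2 un ·: aa
A/II-1 un I-1×I-2: aa
A/II-2 un I-1×I-2: aa
⇒ A over [I-1,I-2,II-1,II-2]: 1 consistent
E/I-1 aff ·: Ee
E/I-2 aff ·: Ee
E/II-1 un I-1×I-2: ee
E/II-2 aff I-1×I-2: Ee|EE
⇒ E over [I-1,I-2,II-1,II-2]: 2 consistent
V/I-1 aff ·: Vv|VV
V/I-2 aff ·: Vv|VV
V/II-1 aff I-1×I-2: Vv|VV
V/II-2 aff I-1×I-2: Vv|VV
⇒ V over [I-1,I-2,II-1,II-2]: 13 consistent

I-1 ∈ {aa Ee VV, aa Ee Vv}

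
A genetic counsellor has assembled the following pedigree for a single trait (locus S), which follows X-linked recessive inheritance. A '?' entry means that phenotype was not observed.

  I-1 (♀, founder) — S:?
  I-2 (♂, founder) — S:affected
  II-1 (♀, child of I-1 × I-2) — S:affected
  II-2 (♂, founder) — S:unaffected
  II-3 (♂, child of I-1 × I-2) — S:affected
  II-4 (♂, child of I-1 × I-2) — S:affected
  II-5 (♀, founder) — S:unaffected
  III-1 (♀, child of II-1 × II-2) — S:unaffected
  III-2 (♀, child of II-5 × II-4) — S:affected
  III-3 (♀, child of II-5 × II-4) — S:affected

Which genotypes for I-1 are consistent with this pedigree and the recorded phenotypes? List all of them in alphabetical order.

I-1 ∈ {X^SX^s, X^sX^s}

S/I-1 ? ·: X^SX^s|X^sX^s
S/I-2 aff ·: X^sY
S/II-1 aff I-1×I-2: X^sX^s
S/II-2 un ·: X^SY
S/II-3 aff I-1×I-2: X^sY
S/II-4 aff I-1×I-2: X^sY
S/II-5 un ·: X^SX^s
S/III-1 un II-1×II-2: X^SX^s
S/III-2 aff II-5×II-4: X^sX^s
S/III-3 aff II-5×II-4: X^sX^s
⇒ S over [I-1,I-2,II-1,II-2,II-3,II-4,II-5,III-1,III-2,III-3]: 2 consistent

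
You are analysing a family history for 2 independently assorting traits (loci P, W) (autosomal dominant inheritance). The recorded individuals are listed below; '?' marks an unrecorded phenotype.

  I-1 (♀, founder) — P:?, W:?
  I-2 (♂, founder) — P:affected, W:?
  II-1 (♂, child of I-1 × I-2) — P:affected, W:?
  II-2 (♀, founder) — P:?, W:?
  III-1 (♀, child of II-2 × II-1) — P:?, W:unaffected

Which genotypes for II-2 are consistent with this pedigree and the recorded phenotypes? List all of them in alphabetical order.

II-2 ∈ {PP Ww, PP ww, Pp Ww, Pp ww, pp Ww, pp ww}

P/I-1 ? ·: pp|Pp|PP
P/I-2 aff ·: Pp|PP
P/II-1 aff I-1×I-2: Pp|PP
P/II-2 ? ·: pp|Pp|PP
P/III-1 ? II-2×II-1: pp|Pp|PP
⇒ P over [I-1,I-2,II-1,II-2,III-1]: 51 consistent
W/I-1 ? ·: ww|Ww|WW
W/I-2 ? ·: ww|Ww|WW
W/II-1 ? I-1×I-2: ww|Ww
W/II-2 ? ·: ww|Ww
W/III-1 un II-2×II-1: ww
⇒ W over [I-1,I-2,II-1,II-2,III-1]: 22 consistent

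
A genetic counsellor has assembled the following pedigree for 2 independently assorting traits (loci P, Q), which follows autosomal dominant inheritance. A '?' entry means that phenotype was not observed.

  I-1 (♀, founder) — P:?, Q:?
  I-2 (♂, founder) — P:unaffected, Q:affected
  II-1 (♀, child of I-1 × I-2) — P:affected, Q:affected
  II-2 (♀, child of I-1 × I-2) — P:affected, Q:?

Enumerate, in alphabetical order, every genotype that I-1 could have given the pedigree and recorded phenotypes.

I-1 ∈ {PP QQ, PP Qq, PP qq, Pp QQ, Pp Qq, Pp qq}

P/I-1 ? ·: Pp|PP
P/I-2 un ·: pp
P/II-1 aff I-1×I-2: Pp
P/II-2 aff I-1×I-2: Pp
⇒ P over [I-1,I-2,II-1,II-2]: 2 consistent
Q/I-1 ? ·: qq|Qq|QQ
Q/I-2 aff ·: Qq|QQ
Q/II-1 aff I-1×I-2: Qq|QQ
Q/II-2 ? I-1×I-2: qq|Qq|QQ
⇒ Q over [I-1,I-2,II-1,II-2]: 18 consistent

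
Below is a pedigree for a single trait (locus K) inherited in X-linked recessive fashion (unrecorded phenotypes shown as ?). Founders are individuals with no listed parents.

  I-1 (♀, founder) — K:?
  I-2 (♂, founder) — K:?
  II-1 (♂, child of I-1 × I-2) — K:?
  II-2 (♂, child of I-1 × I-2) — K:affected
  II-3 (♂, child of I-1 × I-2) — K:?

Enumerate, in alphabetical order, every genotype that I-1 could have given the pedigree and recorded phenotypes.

I-1 ∈ {X^KX^k, X^kX^k}

K/I-1 ? ·: X^KX^k|X^kX^k
K/I-2 ? ·: X^KY|X^kY
K/II-1 ? I-1×I-2: X^KY|X^kY
K/II-2 aff I-1×I-2: X^kY
K/II-3 ? I-1×I-2: X^KY|X^kY
⇒ K over [I-1,I-2,II-1,II-2,II-3]: 10 consistent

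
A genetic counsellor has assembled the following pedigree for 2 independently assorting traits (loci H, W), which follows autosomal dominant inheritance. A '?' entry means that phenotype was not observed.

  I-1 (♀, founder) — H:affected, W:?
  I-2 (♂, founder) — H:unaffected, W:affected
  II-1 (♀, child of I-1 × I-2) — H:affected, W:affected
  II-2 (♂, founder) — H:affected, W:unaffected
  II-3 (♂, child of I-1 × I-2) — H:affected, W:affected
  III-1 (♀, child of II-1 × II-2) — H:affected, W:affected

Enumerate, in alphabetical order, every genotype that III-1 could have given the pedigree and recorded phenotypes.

H/I-1 aff ·: Hh|HH
H/I-2 un ·: hh
H/II-1 aff I-1×I-2: Hh
H/II-2 aff ·: Hh|HH
H/II-3 aff I-1×I-2: Hh
H/III-1 aff II-1×II-2: Hh|HH
⇒ H over [I-1,I-2,II-1,II-2,II-3,III-1]: 8 consistent
W/I-1 ? ·: ww|Ww|WW
W/I-2 aff ·: Ww|WW
W/II-1 aff I-1×I-2: Ww|WW
W/II-2 un ·: ww
W/II-3 aff I-1×I-2: Ww|WW
W/III-1 aff II-1×II-2: Ww
⇒ W over [I-1,I-2,II-1,II-2,II-3,III-1]: 15 consistent

III-1 ∈ {HH Ww, Hh Ww}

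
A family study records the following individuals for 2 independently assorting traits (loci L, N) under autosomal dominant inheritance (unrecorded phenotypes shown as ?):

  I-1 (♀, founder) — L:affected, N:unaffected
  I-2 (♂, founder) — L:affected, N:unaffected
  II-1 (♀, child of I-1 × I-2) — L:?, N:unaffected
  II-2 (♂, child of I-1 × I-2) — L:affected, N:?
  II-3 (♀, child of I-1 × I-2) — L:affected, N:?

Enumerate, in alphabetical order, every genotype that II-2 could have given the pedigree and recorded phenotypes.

II-2 ∈ {LL nn, Ll nn}

L/I-1 aff ·: Ll|LL
L/I-2 aff ·: Ll|LL
L/II-1 ? I-1×I-2: ll|Ll|LL
L/II-2 aff I-1×I-2: Ll|LL
L/II-3 aff I-1×I-2: Ll|LL
⇒ L over [I-1,I-2,II-1,II-2,II-3]: 29 consistent
N/I-1 un ·: nn
N/I-2 un ·: nn
N/II-1 un I-1×I-2: nn
N/II-2 ? I-1×I-2: nn
N/II-3 ? I-1×I-2: nn
⇒ N over [I-1,I-2,II-1,II-2,II-3]: 1 consistent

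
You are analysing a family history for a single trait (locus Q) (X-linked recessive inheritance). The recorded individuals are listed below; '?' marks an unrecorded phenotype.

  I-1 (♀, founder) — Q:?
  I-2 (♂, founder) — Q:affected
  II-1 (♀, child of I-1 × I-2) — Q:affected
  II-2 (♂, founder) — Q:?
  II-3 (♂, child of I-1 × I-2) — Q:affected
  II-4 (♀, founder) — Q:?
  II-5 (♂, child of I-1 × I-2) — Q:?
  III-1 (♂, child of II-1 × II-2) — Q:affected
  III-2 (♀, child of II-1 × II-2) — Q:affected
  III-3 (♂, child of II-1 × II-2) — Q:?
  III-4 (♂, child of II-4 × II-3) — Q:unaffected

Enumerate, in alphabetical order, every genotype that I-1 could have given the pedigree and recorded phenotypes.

Q/I-1 ? ·: X^QX^q|X^qX^q
Q/I-2 aff ·: X^qY
Q/II-1 aff I-1×I-2: X^qX^q
Q/II-2 ? ·: X^qY
Q/II-3 aff I-1×I-2: X^qY
Q/II-4 ? ·: X^QX^Q|X^QX^q
Q/II-5 ? I-1×I-2: X^QY|X^qY
Q/III-1 aff II-1×II-2: X^qY
Q/III-2 aff II-1×II-2: X^qX^q
Q/III-3 ? II-1×II-2: X^qY
Q/III-4 un II-4×II-3: X^QY
⇒ Q over [I-1,I-2,II-1,II-2,II-3,II-4,II-5,III-1,III-2,III-3,III-4]: 6 consistent

I-1 ∈ {X^QX^q, X^qX^q}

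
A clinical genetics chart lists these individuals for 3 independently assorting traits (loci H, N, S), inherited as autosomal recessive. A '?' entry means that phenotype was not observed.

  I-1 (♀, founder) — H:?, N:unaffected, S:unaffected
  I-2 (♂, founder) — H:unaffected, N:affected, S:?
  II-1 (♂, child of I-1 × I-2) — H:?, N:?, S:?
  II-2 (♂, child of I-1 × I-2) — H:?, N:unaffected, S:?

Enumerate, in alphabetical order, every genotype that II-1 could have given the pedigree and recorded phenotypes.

II-1 ∈ {HH Nn SS, HH Nn Ss, HH Nn ss, HH nn SS, HH nn Ss, HH nn ss, Hh Nn SS, Hh Nn Ss, Hh Nn ss, Hh nn SS, Hh nn Ss, Hh nn ss, hh Nn SS, hh Nn Ss, hh Nn ss, hh nn SS, hh nn Ss, hh nn ss}

H/I-1 ? ·: HH|Hh|hh
H/I-2 un ·: HH|Hh
H/II-1 ? I-1×I-2: HH|Hh|hh
H/II-2 ? I-1×I-2: HH|Hh|hh
⇒ H over [I-1,I-2,II-1,II-2]: 23 consistent
N/I-1 un ·: NN|Nn
N/I-2 aff ·: nn
N/II-1 ? I-1×I-2: Nn|nn
N/II-2 un I-1×I-2: Nn
⇒ N over [I-1,I-2,II-1,II-2]: 3 consistent
S/I-1 un ·: SS|Ss
S/I-2 ? ·: SS|Ss|ss
S/II-1 ? I-1×I-2: SS|Ss|ss
S/II-2 ? I-1×I-2: SS|Ss|ss
⇒ S over [I-1,I-2,II-1,II-2]: 23 consistent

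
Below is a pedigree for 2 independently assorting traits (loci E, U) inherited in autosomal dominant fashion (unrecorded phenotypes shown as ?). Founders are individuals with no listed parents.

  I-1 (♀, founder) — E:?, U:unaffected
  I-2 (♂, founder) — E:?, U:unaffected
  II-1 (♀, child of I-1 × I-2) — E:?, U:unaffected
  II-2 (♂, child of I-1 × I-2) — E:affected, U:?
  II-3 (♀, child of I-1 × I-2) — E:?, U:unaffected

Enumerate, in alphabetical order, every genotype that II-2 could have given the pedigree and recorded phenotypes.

E/I-1 ? ·: ee|Ee|EE
E/I-2 ? ·: ee|Ee|EE
E/II-1 ? I-1×I-2: ee|Ee|EE
E/II-2 aff I-1×I-2: Ee|EE
E/II-3 ? I-1×I-2: ee|Ee|EE
⇒ E over [I-1,I-2,II-1,II-2,II-3]: 45 consistent
U/I-1 un ·: uu
U/I-2 un ·: uu
U/II-1 un I-1×I-2: uu
U/II-2 ? I-1×I-2: uu
U/II-3 un I-1×I-2: uu
⇒ U over [I-1,I-2,II-1,II-2,II-3]: 1 consistent

II-2 ∈ {EE uu, Ee uu}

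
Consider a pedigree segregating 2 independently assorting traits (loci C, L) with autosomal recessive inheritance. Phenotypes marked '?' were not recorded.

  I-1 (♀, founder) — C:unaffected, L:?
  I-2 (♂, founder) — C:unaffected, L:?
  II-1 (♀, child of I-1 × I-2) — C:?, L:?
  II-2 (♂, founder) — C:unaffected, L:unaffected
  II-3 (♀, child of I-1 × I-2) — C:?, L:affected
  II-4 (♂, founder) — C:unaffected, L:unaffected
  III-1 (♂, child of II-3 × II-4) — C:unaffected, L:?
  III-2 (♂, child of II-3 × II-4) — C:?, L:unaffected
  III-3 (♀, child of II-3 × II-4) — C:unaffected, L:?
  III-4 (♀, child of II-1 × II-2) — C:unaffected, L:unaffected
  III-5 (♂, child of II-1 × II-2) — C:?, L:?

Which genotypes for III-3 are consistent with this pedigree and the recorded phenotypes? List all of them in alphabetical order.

III-3 ∈ {CC Ll, CC ll, Cc Ll, Cc ll}

C/I-1 un ·: CC|Cc
C/I-2 un ·: CC|Cc
C/II-1 ? I-1×I-2: CC|Cc|cc
C/II-2 un ·: CC|Cc
C/II-3 ? I-1×I-2: CC|Cc|cc
C/II-4 un ·: CC|Cc
C/III-1 un II-3×II-4: CC|Cc
C/III-2 ? II-3×II-4: CC|Cc|cc
C/III-3 un II-3×II-4: CC|Cc
C/III-4 un II-1×II-2: CC|Cc
C/III-5 ? II-1×II-2: CC|Cc|cc
⇒ C over [I-1,I-2,II-1,II-2,II-3,II-4,III-1,III-2,III-3,III-4,III-5]: 1491 consistent
L/I-1 ? ·: Ll|ll
L/I-2 ? ·: Ll|ll
L/II-1 ? I-1×I-2: LL|Ll|ll
L/II-2 un ·: LL|Ll
L/II-3 aff I-1×I-2: ll
L/II-4 un ·: LL|Ll
L/III-1 ? II-3×II-4: Ll|ll
L/III-2 un II-3×II-4: Ll
L/III-3 ? II-3×II-4: Ll|ll
L/III-4 un II-1×II-2: LL|Ll
L/III-5 ? II-1×II-2: LL|Ll|ll
⇒ L over [I-1,I-2,II-1,II-2,II-3,II-4,III-1,III-2,III-3,III-4,III-5]: 235 consistent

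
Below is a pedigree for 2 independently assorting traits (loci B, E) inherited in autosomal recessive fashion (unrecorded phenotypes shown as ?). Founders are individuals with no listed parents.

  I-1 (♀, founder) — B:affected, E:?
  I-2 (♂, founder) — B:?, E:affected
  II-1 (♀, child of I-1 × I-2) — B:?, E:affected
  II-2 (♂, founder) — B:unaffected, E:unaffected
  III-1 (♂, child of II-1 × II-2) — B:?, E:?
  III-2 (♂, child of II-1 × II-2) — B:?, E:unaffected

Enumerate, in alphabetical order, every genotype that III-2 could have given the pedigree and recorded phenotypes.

B/I-1 aff ·: bb
B/I-2 ? ·: BB|Bb|bb
B/II-1 ? I-1×I-2: Bb|bb
B/II-2 un ·: BB|Bb
B/III-1 ? II-1×II-2: BB|Bb|bb
B/III-2 ? II-1×II-2: BB|Bb|bb
⇒ B over [I-1,I-2,II-1,II-2,III-1,III-2]: 36 consistent
E/I-1 ? ·: Ee|ee
E/I-2 aff ·: ee
E/II-1 aff I-1×I-2: ee
E/II-2 un ·: EE|Ee
E/III-1 ? II-1×II-2: Ee|ee
E/III-2 un II-1×II-2: Ee
⇒ E over [I-1,I-2,II-1,II-2,III-1,III-2]: 6 consistent

III-2 ∈ {BB Ee, Bb Ee, bb Ee}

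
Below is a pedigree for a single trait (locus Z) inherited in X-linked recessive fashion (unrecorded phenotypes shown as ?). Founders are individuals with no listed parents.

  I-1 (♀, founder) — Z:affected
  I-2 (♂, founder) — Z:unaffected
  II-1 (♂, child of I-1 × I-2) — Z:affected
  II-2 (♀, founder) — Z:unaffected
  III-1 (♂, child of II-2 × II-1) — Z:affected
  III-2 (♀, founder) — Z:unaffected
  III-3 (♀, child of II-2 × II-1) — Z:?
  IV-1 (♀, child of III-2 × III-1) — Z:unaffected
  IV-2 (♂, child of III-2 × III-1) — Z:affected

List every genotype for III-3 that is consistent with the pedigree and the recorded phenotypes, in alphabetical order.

III-3 ∈ {X^ZX^z, X^zX^z}

Z/I-1 aff ·: X^zX^z
Z/I-2 un ·: X^ZY
Z/II-1 aff I-1×I-2: X^zY
Z/II-2 un ·: X^ZX^z
Z/III-1 aff II-2×II-1: X^zY
Z/III-2 un ·: X^ZX^z
Z/III-3 ? II-2×II-1: X^ZX^z|X^zX^z
Z/IV-1 un III-2×III-1: X^ZX^z
Z/IV-2 aff III-2×III-1: X^zY
⇒ Z over [I-1,I-2,II-1,II-2,III-1,III-2,III-3,IV-1,IV-2]: 2 consistent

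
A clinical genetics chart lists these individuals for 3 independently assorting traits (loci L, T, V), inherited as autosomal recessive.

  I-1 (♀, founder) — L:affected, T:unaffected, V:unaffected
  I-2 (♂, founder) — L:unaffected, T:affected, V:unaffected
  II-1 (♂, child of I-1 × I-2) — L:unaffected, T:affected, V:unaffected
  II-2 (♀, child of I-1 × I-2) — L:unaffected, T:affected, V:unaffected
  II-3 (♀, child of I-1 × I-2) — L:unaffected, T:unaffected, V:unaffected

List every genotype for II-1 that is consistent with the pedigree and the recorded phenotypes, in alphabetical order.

II-1 ∈ {Ll tt VV, Ll tt Vv}

L/I-1 aff ·: ll
L/I-2 un ·: LL|Ll
L/II-1 un I-1×I-2: Ll
L/II-2 un I-1×I-2: Ll
L/II-3 un I-1×I-2: Ll
⇒ L over [I-1,I-2,II-1,II-2,II-3]: 2 consistent
T/I-1 un ·: Tt
T/I-2 aff ·: tt
T/II-1 aff I-1×I-2: tt
T/II-2 aff I-1×I-2: tt
T/II-3 un I-1×I-2: Tt
⇒ T over [I-1,I-2,II-1,II-2,II-3]: 1 consistent
V/I-1 un ·: VV|Vv
V/I-2 un ·: VV|Vv
V/II-1 un I-1×I-2: VV|Vv
V/II-2 un I-1×I-2: VV|Vv
V/II-3 un I-1×I-2: VV|Vv
⇒ V over [I-1,I-2,II-1,II-2,II-3]: 25 consistent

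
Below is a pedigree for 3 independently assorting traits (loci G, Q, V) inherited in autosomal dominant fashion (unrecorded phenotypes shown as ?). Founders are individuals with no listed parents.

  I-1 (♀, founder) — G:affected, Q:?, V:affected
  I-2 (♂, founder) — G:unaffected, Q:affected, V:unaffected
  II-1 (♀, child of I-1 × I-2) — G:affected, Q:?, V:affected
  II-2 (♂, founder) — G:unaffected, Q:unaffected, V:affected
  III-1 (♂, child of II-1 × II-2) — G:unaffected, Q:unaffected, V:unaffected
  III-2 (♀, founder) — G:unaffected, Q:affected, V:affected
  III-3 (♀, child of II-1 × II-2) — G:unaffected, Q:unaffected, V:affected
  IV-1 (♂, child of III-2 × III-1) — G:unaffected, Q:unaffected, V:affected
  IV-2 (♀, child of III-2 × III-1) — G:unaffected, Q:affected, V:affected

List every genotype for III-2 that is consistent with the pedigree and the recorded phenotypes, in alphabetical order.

III-2 ∈ {gg Qq VV, gg Qq Vv}

G/I-1 aff ·: Gg|GG
G/I-2 un ·: gg
G/II-1 aff I-1×I-2: Gg
G/II-2 un ·: gg
G/III-1 un II-1×II-2: gg
G/III-2 un ·: gg
G/III-3 un II-1×II-2: gg
G/IV-1 un III-2×III-1: gg
G/IV-2 un III-2×III-1: gg
⇒ G over [I-1,I-2,II-1,II-2,III-1,III-2,III-3,IV-1,IV-2]: 2 consistent
Q/I-1 ? ·: qq|Qq|QQ
Q/I-2 aff ·: Qq|QQ
Q/II-1 ? I-1×I-2: qq|Qq
Q/II-2 un ·: qq
Q/III-1 un II-1×II-2: qq
Q/III-2 aff ·: Qq
Q/III-3 un II-1×II-2: qq
Q/IV-1 un III-2×III-1: qq
Q/IV-2 aff III-2×III-1: Qq
⇒ Q over [I-1,I-2,II-1,II-2,III-1,III-2,III-3,IV-1,IV-2]: 7 consistent
V/I-1 aff ·: Vv|VV
V/I-2 un ·: vv
V/II-1 aff I-1×I-2: Vv
V/II-2 aff ·: Vv
V/III-1 un II-1×II-2: vv
V/III-2 aff ·: Vv|VV
V/III-3 aff II-1×II-2: Vv|VV
V/IV-1 aff III-2×III-1: Vv
V/IV-2 aff III-2×III-1: Vv
⇒ V over [I-1,I-2,II-1,II-2,III-1,III-2,III-3,IV-1,IV-2]: 8 consistent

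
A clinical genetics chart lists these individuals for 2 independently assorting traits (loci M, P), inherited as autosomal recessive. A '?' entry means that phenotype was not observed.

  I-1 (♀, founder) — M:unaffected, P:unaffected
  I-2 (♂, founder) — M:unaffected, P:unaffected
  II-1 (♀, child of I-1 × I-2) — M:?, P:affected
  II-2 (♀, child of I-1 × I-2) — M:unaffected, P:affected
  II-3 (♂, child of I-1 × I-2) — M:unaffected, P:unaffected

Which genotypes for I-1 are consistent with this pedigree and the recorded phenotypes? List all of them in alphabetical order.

I-1 ∈ {MM Pp, Mm Pp}

M/I-1 un ·: MM|Mm
M/I-2 un ·: MM|Mm
M/II-1 ? I-1×I-2: MM|Mm|mm
M/II-2 un I-1×I-2: MM|Mm
M/II-3 un I-1×I-2: MM|Mm
⇒ M over [I-1,I-2,II-1,II-2,II-3]: 29 consistent
P/I-1 un ·: Pp
P/I-2 un ·: Pp
P/II-1 aff I-1×I-2: pp
P/II-2 aff I-1×I-2: pp
P/II-3 un I-1×I-2: PP|Pp
⇒ P over [I-1,I-2,II-1,II-2,II-3]: 2 consistent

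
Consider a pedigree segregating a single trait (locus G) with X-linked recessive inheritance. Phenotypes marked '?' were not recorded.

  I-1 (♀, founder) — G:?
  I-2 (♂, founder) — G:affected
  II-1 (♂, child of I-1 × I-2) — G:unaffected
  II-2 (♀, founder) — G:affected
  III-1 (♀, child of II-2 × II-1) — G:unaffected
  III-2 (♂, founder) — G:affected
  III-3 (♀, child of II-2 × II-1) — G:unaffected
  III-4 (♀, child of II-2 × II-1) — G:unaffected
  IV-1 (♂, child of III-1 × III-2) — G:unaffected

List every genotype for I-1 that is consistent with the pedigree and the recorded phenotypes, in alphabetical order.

G/I-1 ? ·: X^GX^G|X^GX^g
G/I-2 aff ·: X^gY
G/II-1 un I-1×I-2: X^GY
G/II-2 aff ·: X^gX^g
G/III-1 un II-2×II-1: X^GX^g
G/III-2 aff ·: X^gY
G/III-3 un II-2×II-1: X^GX^g
G/III-4 un II-2×II-1: X^GX^g
G/IV-1 un III-1×III-2: X^GY
⇒ G over [I-1,I-2,II-1,II-2,III-1,III-2,III-3,III-4,IV-1]: 2 consistent

I-1 ∈ {X^GX^G, X^GX^g}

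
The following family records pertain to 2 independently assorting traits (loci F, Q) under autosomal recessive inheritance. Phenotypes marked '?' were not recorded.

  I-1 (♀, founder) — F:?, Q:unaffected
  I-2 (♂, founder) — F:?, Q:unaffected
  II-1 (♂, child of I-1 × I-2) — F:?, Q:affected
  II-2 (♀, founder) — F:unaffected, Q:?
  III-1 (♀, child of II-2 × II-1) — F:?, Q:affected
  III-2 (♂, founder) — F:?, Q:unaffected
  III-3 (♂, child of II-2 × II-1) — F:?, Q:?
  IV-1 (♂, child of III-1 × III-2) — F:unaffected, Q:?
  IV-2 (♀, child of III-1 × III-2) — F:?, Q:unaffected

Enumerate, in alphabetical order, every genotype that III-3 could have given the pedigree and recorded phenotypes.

III-3 ∈ {FF Qq, FF qq, Ff Qq, Ff qq, ff Qq, ff qq}

F/I-1 ? ·: FF|Ff|ff
F/I-2 ? ·: FF|Ff|ff
F/II-1 ? I-1×I-2: FF|Ff|ff
F/II-2 un ·: FF|Ff
F/III-1 ? II-2×II-1: FF|Ff|ff
F/III-2 ? ·: FF|Ff|ff
F/III-3 ? II-2×II-1: FF|Ff|ff
F/IV-1 un III-1×III-2: FF|Ff
F/IV-2 ? III-1×III-2: FF|Ff|ff
⇒ F over [I-1,I-2,II-1,II-2,III-1,III-2,III-3,IV-1,IV-2]: 1029 consistent
Q/I-1 un ·: Qq
Q/I-2 un ·: Qq
Q/II-1 aff I-1×I-2: qq
Q/II-2 ? ·: Qq|qq
Q/III-1 aff II-2×II-1: qq
Q/III-2 un ·: QQ|Qq
Q/III-3 ? II-2×II-1: Qq|qq
Q/IV-1 ? III-1×III-2: Qq|qq
Q/IV-2 un III-1×III-2: Qq
⇒ Q over [I-1,I-2,II-1,II-2,III-1,III-2,III-3,IV-1,IV-2]: 9 consistent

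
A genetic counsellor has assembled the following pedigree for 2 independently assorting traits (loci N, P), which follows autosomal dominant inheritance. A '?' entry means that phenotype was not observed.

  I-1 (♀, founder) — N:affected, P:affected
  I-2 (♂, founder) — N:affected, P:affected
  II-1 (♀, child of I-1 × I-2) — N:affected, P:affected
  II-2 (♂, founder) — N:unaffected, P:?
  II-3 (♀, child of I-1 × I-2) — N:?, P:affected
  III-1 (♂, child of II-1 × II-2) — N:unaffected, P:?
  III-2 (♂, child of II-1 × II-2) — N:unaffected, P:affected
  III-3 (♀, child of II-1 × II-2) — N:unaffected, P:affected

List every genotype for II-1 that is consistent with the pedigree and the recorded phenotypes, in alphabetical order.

II-1 ∈ {Nn PP, Nn Pp}

N/I-1 aff ·: Nn|NN
N/I-2 aff ·: Nn|NN
N/II-1 aff I-1×I-2: Nn
N/II-2 un ·: nn
N/II-3 ? I-1×I-2: nn|Nn|NN
N/III-1 un II-1×II-2: nn
N/III-2 un II-1×II-2: nn
N/III-3 un II-1×II-2: nn
⇒ N over [I-1,I-2,II-1,II-2,II-3,III-1,III-2,III-3]: 7 consistent
P/I-1 aff ·: Pp|PP
P/I-2 aff ·: Pp|PP
P/II-1 aff I-1×I-2: Pp|PP
P/II-2 ? ·: pp|Pp|PP
P/II-3 aff I-1×I-2: Pp|PP
P/III-1 ? II-1×II-2: pp|Pp|PP
P/III-2 aff II-1×II-2: Pp|PP
P/III-3 aff II-1×II-2: Pp|PP
⇒ P over [I-1,I-2,II-1,II-2,II-3,III-1,III-2,III-3]: 202 consistent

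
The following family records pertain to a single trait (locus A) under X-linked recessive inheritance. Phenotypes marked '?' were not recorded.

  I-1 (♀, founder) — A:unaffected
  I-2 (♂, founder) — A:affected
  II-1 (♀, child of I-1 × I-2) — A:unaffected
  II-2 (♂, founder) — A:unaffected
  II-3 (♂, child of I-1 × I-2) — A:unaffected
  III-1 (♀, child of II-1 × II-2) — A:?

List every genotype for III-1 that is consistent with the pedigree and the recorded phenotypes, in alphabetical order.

A/I-1 un ·: X^AX^A|X^AX^a
A/I-2 aff ·: X^aY
A/II-1 un I-1×I-2: X^AX^a
A/II-2 un ·: X^AY
A/II-3 un I-1×I-2: X^AY
A/III-1 ? II-1×II-2: X^AX^A|X^AX^a
⇒ A over [I-1,I-2,II-1,II-2,II-3,III-1]: 4 consistent

III-1 ∈ {X^AX^A, X^AX^a}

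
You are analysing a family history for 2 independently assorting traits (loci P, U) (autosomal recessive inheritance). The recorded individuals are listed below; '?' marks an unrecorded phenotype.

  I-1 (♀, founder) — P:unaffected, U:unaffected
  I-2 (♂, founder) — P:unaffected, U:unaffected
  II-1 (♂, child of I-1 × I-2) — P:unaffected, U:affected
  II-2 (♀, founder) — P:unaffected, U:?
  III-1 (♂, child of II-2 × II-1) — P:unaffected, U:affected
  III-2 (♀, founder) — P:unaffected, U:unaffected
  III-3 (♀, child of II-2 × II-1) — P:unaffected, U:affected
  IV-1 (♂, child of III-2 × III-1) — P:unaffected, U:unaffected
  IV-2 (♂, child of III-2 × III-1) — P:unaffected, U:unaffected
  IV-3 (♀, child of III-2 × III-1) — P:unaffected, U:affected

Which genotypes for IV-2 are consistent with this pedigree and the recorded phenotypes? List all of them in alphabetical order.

IV-2 ∈ {PP Uu, Pp Uu}

P/I-1 un ·: PP|Pp
P/I-2 un ·: PP|Pp
P/II-1 un I-1×I-2: PP|Pp
P/II-2 un ·: PP|Pp
P/III-1 un II-2×II-1: PP|Pp
P/III-2 un ·: PP|Pp
P/III-3 un II-2×II-1: PP|Pp
P/IV-1 un III-2×III-1: PP|Pp
P/IV-2 un III-2×III-1: PP|Pp
P/IV-3 un III-2×III-1: PP|Pp
⇒ P over [I-1,I-2,II-1,II-2,III-1,III-2,III-3,IV-1,IV-2,IV-3]: 536 consistent
U/I-1 un ·: Uu
U/I-2 un ·: Uu
U/II-1 aff I-1×I-2: uu
U/II-2 ? ·: Uu|uu
U/III-1 aff II-2×II-1: uu
U/III-2 un ·: Uu
U/III-3 aff II-2×II-1: uu
U/IV-1 un III-2×III-1: Uu
U/IV-2 un III-2×III-1: Uu
U/IV-3 aff III-2×III-1: uu
⇒ U over [I-1,I-2,II-1,II-2,III-1,III-2,III-3,IV-1,IV-2,IV-3]: 2 consistent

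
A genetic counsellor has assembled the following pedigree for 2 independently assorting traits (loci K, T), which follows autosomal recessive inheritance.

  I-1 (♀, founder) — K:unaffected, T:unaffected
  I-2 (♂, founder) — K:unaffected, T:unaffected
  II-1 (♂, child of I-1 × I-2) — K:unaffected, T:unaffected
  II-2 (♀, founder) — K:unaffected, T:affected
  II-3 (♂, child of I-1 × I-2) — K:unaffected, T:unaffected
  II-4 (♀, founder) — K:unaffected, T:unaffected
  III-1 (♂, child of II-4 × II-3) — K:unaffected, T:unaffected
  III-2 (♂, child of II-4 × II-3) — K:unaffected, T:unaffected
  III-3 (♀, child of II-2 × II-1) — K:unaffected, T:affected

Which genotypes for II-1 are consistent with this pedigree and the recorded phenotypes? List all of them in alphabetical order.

K/I-1 un ·: KK|Kk
K/I-2 un ·: KK|Kk
K/II-1 un I-1×I-2: KK|Kk
K/II-2 un ·: KK|Kk
K/II-3 un I-1×I-2: KK|Kk
K/II-4 un ·: KK|Kk
K/III-1 un II-4×II-3: KK|Kk
K/III-2 un II-4×II-3: KK|Kk
K/III-3 un II-2×II-1: KK|Kk
⇒ K over [I-1,I-2,II-1,II-2,II-3,II-4,III-1,III-2,III-3]: 288 consistent
T/I-1 un ·: TT|Tt
T/I-2 un ·: TT|Tt
T/II-1 un I-1×I-2: Tt
T/II-2 aff ·: tt
T/II-3 un I-1×I-2: TT|Tt
T/II-4 un ·: TT|Tt
T/III-1 un II-4×II-3: TT|Tt
T/III-2 un II-4×II-3: TT|Tt
T/III-3 aff II-2×II-1: tt
⇒ T over [I-1,I-2,II-1,II-2,II-3,II-4,III-1,III-2,III-3]: 39 consistent

II-1 ∈ {KK Tt, Kk Tt}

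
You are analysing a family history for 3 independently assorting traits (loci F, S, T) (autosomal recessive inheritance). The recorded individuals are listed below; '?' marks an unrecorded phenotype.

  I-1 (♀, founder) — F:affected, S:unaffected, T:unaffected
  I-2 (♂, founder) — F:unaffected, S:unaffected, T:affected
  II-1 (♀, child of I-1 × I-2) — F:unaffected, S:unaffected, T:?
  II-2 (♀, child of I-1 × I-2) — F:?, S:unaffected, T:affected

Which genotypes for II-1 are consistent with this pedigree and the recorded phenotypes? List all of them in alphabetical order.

II-1 ∈ {Ff SS Tt, Ff SS tt, Ff Ss Tt, Ff Ss tt}

F/I-1 aff ·: ff
F/I-2 un ·: FF|Ff
F/II-1 un I-1×I-2: Ff
F/II-2 ? I-1×I-2: Ff|ff
⇒ F over [I-1,I-2,II-1,II-2]: 3 consistent
S/I-1 un ·: SS|Ss
S/I-2 un ·: SS|Ss
S/II-1 un I-1×I-2: SS|Ss
S/II-2 un I-1×I-2: SS|Ss
⇒ S over [I-1,I-2,II-1,II-2]: 13 consistent
T/I-1 un ·: Tt
T/I-2 aff ·: tt
T/II-1 ? I-1×I-2: Tt|tt
T/II-2 aff I-1×I-2: tt
⇒ T over [I-1,I-2,II-1,II-2]: 2 consistent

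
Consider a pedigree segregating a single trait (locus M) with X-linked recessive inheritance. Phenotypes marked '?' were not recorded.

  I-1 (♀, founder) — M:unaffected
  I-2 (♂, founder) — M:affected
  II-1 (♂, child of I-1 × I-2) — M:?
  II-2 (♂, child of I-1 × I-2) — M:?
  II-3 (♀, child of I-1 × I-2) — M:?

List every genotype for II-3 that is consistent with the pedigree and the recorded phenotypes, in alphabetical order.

M/I-1 un ·: X^MX^M|X^MX^m
M/I-2 aff ·: X^mY
M/II-1 ? I-1×I-2: X^MY|X^mY
M/II-2 ? I-1×I-2: X^MY|X^mY
M/II-3 ? I-1×I-2: X^MX^m|X^mX^m
⇒ M over [I-1,I-2,II-1,II-2,II-3]: 9 consistent

II-3 ∈ {X^MX^m, X^mX^m}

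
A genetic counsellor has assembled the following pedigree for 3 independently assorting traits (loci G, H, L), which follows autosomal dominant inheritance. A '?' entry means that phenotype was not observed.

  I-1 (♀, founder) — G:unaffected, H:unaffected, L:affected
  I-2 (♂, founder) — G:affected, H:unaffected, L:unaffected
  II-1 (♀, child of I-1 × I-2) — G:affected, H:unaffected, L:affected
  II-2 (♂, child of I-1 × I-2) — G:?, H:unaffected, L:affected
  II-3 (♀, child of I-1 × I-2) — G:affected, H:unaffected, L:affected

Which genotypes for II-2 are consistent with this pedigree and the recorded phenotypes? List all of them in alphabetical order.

G/I-1 un ·: gg
G/I-2 aff ·: Gg|GG
G/II-1 aff I-1×I-2: Gg
G/II-2 ? I-1×I-2: gg|Gg
G/II-3 aff I-1×I-2: Gg
⇒ G over [I-1,I-2,II-1,II-2,II-3]: 3 consistent
H/I-1 un ·: hh
H/I-2 un ·: hh
H/II-1 un I-1×I-2: hh
H/II-2 un I-1×I-2: hh
H/II-3 un I-1×I-2: hh
⇒ H over [I-1,I-2,II-1,II-2,II-3]: 1 consistent
L/I-1 aff ·: Ll|LL
L/I-2 un ·: ll
L/II-1 aff I-1×I-2: Ll
L/II-2 aff I-1×I-2: Ll
L/II-3 aff I-1×I-2: Ll
⇒ L over [I-1,I-2,II-1,II-2,II-3]: 2 consistent

II-2 ∈ {Gg hh Ll, gg hh Ll}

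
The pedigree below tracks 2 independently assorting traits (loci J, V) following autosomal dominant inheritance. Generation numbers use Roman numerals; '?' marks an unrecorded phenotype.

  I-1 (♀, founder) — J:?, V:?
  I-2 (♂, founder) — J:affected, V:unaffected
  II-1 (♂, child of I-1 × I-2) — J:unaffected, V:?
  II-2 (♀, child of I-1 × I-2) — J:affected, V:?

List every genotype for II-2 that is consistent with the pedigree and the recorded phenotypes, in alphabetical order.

J/I-1 ? ·: jj|Jj
J/I-2 aff ·: Jj
J/II-1 un I-1×I-2: jj
J/II-2 aff I-1×I-2: Jj|JJ
⇒ J over [I-1,I-2,II-1,II-2]: 3 consistent
V/I-1 ? ·: vv|Vv|VV
V/I-2 un ·: vv
V/II-1 ? I-1×I-2: vv|Vv
V/II-2 ? I-1×I-2: vv|Vv
⇒ V over [I-1,I-2,II-1,II-2]: 6 consistent

II-2 ∈ {JJ Vv, JJ vv, Jj Vv, Jj vv}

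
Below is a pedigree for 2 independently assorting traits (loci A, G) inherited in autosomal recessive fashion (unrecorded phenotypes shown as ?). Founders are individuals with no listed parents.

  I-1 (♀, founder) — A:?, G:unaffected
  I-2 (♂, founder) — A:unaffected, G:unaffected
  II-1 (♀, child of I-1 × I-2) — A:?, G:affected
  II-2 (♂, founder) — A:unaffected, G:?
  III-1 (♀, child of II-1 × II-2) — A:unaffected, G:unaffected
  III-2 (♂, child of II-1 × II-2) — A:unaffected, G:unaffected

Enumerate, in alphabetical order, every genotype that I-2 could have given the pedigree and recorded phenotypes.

A/I-1 ? ·: AA|Aa|aa
A/I-2 un ·: AA|Aa
A/II-1 ? I-1×I-2: AA|Aa|aa
A/II-2 un ·: AA|Aa
A/III-1 un II-1×II-2: AA|Aa
A/III-2 un II-1×II-2: AA|Aa
⇒ A over [I-1,I-2,II-1,II-2,III-1,III-2]: 64 consistent
G/I-1 un ·: Gg
G/I-2 un ·: Gg
G/II-1 aff I-1×I-2: gg
G/II-2 ? ·: GG|Gg
G/III-1 un II-1×II-2: Gg
G/III-2 un II-1×II-2: Gg
⇒ G over [I-1,I-2,II-1,II-2,III-1,III-2]: 2 consistent

I-2 ∈ {AA Gg, Aa Gg}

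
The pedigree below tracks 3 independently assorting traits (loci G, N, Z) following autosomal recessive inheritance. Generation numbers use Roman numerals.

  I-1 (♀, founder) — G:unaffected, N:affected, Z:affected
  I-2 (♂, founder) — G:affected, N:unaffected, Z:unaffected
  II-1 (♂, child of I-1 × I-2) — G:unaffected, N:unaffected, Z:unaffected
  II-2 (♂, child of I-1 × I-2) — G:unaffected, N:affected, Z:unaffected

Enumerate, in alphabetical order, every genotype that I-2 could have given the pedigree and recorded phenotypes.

G/I-1 un ·: GG|Gg
G/I-2 aff ·: gg
G/II-1 un I-1×I-2: Gg
G/II-2 un I-1×I-2: Gg
⇒ G over [I-1,I-2,II-1,II-2]: 2 consistent
N/I-1 aff ·: nn
N/I-2 un ·: Nn
N/II-1 un I-1×I-2: Nn
N/II-2 aff I-1×I-2: nn
⇒ N over [I-1,I-2,II-1,II-2]: 1 consistent
Z/I-1 aff ·: zz
Z/I-2 un ·: ZZ|Zz
Z/II-1 un I-1×I-2: Zz
Z/II-2 un I-1×I-2: Zz
⇒ Z over [I-1,I-2,II-1,II-2]: 2 consistent

I-2 ∈ {gg Nn ZZ, gg Nn Zz}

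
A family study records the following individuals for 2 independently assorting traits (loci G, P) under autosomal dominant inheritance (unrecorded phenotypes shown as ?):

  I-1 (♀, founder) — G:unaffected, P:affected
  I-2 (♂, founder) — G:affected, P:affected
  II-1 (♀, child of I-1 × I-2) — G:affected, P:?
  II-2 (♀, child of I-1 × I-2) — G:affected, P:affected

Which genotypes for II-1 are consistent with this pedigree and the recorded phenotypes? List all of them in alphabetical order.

G/I-1 un ·: gg
G/I-2 aff ·: Gg|GG
G/II-1 aff I-1×I-2: Gg
G/II-2 aff I-1×I-2: Gg
⇒ G over [I-1,I-2,II-1,II-2]: 2 consistent
P/I-1 aff ·: Pp|PP
P/I-2 aff ·: Pp|PP
P/II-1 ? I-1×I-2: pp|Pp|PP
P/II-2 aff I-1×I-2: Pp|PP
⇒ P over [I-1,I-2,II-1,II-2]: 15 consistent

II-1 ∈ {Gg PP, Gg Pp, Gg pp}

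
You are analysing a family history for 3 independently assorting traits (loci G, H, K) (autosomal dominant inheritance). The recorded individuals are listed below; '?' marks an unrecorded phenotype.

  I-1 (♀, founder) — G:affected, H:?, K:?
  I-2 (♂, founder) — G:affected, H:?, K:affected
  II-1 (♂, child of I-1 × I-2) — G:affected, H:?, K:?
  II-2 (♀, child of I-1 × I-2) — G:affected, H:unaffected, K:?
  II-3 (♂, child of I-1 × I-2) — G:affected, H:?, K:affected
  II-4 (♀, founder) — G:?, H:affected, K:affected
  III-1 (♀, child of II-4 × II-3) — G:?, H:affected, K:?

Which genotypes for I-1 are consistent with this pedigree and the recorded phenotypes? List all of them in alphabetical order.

G/I-1 aff ·: Gg|GG
G/I-2 aff ·: Gg|GG
G/II-1 aff I-1×I-2: Gg|GG
G/II-2 aff I-1×I-2: Gg|GG
G/II-3 aff I-1×I-2: Gg|GG
G/II-4 ? ·: gg|Gg|GG
G/III-1 ? II-4×II-3: gg|Gg|GG
⇒ G over [I-1,I-2,II-1,II-2,II-3,II-4,III-1]: 136 consistent
H/I-1 ? ·: hh|Hh
H/I-2 ? ·: hh|Hh
H/II-1 ? I-1×I-2: hh|Hh|HH
H/II-2 un I-1×I-2: hh
H/II-3 ? I-1×I-2: hh|Hh|HH
H/II-4 aff ·: Hh|HH
H/III-1 aff II-4×II-3: Hh|HH
⇒ H over [I-1,I-2,II-1,II-2,II-3,II-4,III-1]: 53 consistent
K/I-1 ? ·: kk|Kk|KK
K/I-2 aff ·: Kk|KK
K/II-1 ? I-1×I-2: kk|Kk|KK
K/II-2 ? I-1×I-2: kk|Kk|KK
K/II-3 aff I-1×I-2: Kk|KK
K/II-4 aff ·: Kk|KK
K/III-1 ? II-4×II-3: kk|Kk|KK
⇒ K over [I-1,I-2,II-1,II-2,II-3,II-4,III-1]: 164 consistent

I-1 ∈ {GG Hh KK, GG Hh Kk, GG Hh kk, GG hh KK, GG hh Kk, GG hh kk, Gg Hh KK, Gg Hh Kk, Gg Hh kk, Gg hh KK, Gg hh Kk, Gg hh kk}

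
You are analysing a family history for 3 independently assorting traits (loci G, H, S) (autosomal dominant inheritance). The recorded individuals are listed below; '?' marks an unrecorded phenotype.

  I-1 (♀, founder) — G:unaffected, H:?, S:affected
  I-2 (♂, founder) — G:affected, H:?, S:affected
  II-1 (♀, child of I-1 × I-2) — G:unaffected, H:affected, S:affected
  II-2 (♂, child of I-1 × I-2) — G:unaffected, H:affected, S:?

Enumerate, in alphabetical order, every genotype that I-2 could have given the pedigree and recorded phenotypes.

I-2 ∈ {Gg HH SS, Gg HH Ss, Gg Hh SS, Gg Hh Ss, Gg hh SS, Gg hh Ss}

G/I-1 un ·: gg
G/I-2 aff ·: Gg
G/II-1 un I-1×I-2: gg
G/II-2 un I-1×I-2: gg
⇒ G over [I-1,I-2,II-1,II-2]: 1 consistent
H/I-1 ? ·: hh|Hh|HH
H/I-2 ? ·: hh|Hh|HH
H/II-1 aff I-1×I-2: Hh|HH
H/II-2 aff I-1×I-2: Hh|HH
⇒ H over [I-1,I-2,II-1,II-2]: 17 consistent
S/I-1 aff ·: Ss|SS
S/I-2 aff ·: Ss|SS
S/II-1 aff I-1×I-2: Ss|SS
S/II-2 ? I-1×I-2: ss|Ss|SS
⇒ S over [I-1,I-2,II-1,II-2]: 15 consistent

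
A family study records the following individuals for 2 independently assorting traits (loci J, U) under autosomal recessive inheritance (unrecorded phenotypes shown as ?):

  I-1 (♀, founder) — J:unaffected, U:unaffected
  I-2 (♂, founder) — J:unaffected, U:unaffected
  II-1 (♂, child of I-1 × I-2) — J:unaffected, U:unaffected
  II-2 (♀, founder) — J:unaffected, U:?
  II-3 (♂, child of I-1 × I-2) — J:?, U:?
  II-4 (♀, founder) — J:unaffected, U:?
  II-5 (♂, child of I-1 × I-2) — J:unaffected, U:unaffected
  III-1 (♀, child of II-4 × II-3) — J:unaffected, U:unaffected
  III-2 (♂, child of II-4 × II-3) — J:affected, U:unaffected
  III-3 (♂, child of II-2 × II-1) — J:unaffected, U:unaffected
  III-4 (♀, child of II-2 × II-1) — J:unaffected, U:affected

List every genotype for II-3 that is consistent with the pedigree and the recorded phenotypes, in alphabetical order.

J/I-1 un ·: JJ|Jj
J/I-2 un ·: JJ|Jj
J/II-1 un I-1×I-2: JJ|Jj
J/II-2 un ·: JJ|Jj
J/II-3 ? I-1×I-2: Jj|jj
J/II-4 un ·: Jj
J/II-5 un I-1×I-2: JJ|Jj
J/III-1 un II-4×II-3: JJ|Jj
J/III-2 aff II-4×II-3: jj
J/III-3 un II-2×II-1: JJ|Jj
J/III-4 un II-2×II-1: JJ|Jj
⇒ J over [I-1,I-2,II-1,II-2,II-3,II-4,II-5,III-1,III-2,III-3,III-4]: 182 consistent
U/I-1 un ·: UU|Uu
U/I-2 un ·: UU|Uu
U/II-1 un I-1×I-2: Uu
U/II-2 ? ·: Uu|uu
U/II-3 ? I-1×I-2: UU|Uu|uu
U/II-4 ? ·: UU|Uu|uu
U/II-5 un I-1×I-2: UU|Uu
U/III-1 un II-4×II-3: UU|Uu
U/III-2 un II-4×II-3: UU|Uu
U/III-3 un II-2×II-1: UU|Uu
U/III-4 aff II-2×II-1: uu
⇒ U over [I-1,I-2,II-1,II-2,II-3,II-4,II-5,III-1,III-2,III-3,III-4]: 282 consistent

II-3 ∈ {Jj UU, Jj Uu, Jj uu, jj UU, jj Uu, jj uu}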